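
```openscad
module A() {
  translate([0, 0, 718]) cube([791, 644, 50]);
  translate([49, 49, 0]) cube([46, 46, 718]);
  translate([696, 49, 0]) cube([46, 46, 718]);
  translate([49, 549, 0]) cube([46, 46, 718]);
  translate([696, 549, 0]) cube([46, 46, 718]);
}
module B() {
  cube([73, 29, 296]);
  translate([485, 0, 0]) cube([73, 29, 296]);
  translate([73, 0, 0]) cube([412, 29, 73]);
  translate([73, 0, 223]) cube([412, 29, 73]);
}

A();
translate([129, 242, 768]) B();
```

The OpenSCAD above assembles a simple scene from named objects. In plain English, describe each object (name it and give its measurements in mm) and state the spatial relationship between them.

A is a table: top 791 mm (x) × 644 mm (y), 50 mm thick, upper face at z = 768 mm, on four 46×46 mm square legs, each inset 49 mm from the nearest pair of top edges, running from z = 0 to the bottom of the top.

B is a picture frame with a 412×150 mm rectangular opening (x by z) and a uniform 73 mm border on every side. Frame depth is 29 mm along y. It is built from two vertical stiles running the full outside height and two horizontal rails spanning the gap between the stiles.

The picture frame is on top of the table.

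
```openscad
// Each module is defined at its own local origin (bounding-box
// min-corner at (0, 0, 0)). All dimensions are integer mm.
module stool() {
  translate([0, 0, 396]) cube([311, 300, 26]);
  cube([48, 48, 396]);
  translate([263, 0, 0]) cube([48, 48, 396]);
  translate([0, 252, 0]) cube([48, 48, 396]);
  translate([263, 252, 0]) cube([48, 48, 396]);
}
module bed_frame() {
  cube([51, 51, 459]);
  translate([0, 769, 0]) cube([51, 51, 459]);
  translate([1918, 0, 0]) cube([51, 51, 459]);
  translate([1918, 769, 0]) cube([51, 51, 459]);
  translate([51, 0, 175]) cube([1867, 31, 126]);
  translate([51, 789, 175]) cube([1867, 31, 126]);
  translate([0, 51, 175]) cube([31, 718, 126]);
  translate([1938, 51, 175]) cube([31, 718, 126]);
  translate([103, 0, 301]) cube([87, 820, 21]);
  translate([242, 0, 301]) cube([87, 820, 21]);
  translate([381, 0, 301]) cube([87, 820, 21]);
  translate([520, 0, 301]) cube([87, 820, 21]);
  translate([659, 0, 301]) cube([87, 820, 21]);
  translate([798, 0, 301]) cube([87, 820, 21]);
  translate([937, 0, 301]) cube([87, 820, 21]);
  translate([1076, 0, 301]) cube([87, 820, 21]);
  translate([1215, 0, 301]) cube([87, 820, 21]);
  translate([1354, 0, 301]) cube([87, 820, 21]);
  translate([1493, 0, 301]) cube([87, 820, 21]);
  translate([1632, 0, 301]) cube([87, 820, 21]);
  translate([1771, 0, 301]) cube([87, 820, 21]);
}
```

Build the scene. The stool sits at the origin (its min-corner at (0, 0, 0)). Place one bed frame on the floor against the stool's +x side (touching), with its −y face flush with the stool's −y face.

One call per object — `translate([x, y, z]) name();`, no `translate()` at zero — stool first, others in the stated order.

stool();
translate([311, 0, 0]) bed_frame();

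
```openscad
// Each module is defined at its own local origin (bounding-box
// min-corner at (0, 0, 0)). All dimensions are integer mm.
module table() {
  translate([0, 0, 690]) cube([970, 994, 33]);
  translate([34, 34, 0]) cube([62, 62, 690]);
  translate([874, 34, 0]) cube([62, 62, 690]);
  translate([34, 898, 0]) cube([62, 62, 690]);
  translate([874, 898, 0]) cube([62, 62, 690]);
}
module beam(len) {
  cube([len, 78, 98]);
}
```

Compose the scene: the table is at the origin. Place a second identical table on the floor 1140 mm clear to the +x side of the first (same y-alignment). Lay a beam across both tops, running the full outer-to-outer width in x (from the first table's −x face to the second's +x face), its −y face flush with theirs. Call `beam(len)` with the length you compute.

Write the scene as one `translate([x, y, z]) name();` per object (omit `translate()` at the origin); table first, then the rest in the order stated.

table();
translate([2110, 0, 0]) table();
translate([0, 0, 723]) beam(3080);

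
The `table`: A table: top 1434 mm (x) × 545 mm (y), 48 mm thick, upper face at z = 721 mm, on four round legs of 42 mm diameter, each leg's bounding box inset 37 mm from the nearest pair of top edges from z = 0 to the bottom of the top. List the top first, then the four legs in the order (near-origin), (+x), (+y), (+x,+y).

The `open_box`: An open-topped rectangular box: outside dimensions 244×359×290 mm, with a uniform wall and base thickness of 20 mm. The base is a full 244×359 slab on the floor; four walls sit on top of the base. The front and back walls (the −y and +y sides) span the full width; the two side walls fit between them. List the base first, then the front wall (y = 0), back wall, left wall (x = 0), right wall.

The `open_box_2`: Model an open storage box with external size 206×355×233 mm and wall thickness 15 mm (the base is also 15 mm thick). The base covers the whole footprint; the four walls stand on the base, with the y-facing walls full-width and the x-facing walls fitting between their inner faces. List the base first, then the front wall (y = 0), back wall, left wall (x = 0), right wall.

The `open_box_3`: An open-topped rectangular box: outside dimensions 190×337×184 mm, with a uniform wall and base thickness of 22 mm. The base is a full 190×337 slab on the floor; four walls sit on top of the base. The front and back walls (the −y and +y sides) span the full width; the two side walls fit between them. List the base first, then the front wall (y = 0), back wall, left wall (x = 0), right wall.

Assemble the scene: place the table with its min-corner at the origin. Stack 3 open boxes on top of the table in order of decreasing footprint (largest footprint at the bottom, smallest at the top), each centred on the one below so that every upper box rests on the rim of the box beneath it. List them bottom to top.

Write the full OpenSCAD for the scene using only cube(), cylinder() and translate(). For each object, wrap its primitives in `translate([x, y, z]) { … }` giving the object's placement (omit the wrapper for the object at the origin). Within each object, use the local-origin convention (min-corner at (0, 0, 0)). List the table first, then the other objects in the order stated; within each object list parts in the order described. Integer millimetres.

translate([0, 0, 673]) cube([1434, 545, 48]);
translate([58, 58, 0]) cylinder(h = 673, r = 21);
translate([1376, 58, 0]) cylinder(h = 673, r = 21);
translate([58, 487, 0]) cylinder(h = 673, r = 21);
translate([1376, 487, 0]) cylinder(h = 673, r = 21);
translate([595, 93, 721]) {
  cube([244, 359, 20]);
  translate([0, 0, 20]) cube([244, 20, 270]);
  translate([0, 339, 20]) cube([244, 20, 270]);
  translate([0, 20, 20]) cube([20, 319, 270]);
  translate([224, 20, 20]) cube([20, 319, 270]);
}
translate([614, 95, 1011]) {
  cube([206, 355, 15]);
  translate([0, 0, 15]) cube([206, 15, 218]);
  translate([0, 340, 15]) cube([206, 15, 218]);
  translate([0, 15, 15]) cube([15, 325, 218]);
  translate([191, 15, 15]) cube([15, 325, 218]);
}
translate([622, 104, 1244]) {
  cube([190, 337, 22]);
  translate([0, 0, 22]) cube([190, 22, 162]);
  translate([0, 315, 22]) cube([190, 22, 162]);
  translate([0, 22, 22]) cube([22, 293, 162]);
  translate([168, 22, 22]) cube([22, 293, 162]);
}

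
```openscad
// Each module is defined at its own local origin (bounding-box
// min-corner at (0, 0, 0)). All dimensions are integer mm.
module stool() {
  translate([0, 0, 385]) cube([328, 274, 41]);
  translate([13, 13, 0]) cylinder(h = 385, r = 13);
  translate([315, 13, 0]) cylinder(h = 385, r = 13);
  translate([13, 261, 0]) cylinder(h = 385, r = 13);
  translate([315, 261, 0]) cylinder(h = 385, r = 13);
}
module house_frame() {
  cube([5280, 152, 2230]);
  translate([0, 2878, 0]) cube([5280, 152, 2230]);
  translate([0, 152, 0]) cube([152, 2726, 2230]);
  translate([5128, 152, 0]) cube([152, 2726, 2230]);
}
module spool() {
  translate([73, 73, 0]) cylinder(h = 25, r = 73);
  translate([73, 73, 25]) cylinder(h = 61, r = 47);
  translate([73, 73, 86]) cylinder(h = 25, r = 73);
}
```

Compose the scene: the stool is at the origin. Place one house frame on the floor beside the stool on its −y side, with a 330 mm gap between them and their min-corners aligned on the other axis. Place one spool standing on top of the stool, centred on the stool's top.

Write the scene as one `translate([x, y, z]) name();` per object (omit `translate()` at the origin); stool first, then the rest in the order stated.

stool();
translate([0, -3360, 0]) house_frame();
translate([91, 64, 426]) spool();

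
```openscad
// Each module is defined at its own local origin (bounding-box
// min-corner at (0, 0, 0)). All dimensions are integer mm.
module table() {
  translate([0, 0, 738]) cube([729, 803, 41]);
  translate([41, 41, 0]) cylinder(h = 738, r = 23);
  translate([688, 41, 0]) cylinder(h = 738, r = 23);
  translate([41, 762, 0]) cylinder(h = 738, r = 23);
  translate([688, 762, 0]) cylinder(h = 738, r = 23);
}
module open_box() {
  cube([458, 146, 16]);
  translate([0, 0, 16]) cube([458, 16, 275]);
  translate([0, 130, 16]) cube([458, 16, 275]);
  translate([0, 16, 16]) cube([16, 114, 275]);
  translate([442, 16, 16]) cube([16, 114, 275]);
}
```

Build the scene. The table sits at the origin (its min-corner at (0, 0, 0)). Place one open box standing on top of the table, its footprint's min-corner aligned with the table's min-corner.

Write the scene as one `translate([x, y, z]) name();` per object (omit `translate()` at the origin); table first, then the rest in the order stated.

table();
translate([0, 0, 779]) open_box();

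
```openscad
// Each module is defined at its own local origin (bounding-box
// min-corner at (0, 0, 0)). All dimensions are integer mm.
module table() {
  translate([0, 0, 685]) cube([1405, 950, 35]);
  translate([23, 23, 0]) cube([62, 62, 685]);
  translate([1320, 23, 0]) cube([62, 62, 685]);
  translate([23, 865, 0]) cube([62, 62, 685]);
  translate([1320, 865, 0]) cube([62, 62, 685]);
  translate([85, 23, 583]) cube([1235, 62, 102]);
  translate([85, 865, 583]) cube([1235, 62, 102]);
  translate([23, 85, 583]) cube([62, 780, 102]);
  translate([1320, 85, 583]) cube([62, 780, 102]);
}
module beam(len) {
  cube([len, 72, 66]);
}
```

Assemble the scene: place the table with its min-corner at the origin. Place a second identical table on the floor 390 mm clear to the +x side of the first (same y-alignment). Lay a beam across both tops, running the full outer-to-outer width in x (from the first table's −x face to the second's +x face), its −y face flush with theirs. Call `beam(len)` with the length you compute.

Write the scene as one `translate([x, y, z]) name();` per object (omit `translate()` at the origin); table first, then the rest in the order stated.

table();
translate([1795, 0, 0]) table();
translate([0, 0, 720]) beam(3200);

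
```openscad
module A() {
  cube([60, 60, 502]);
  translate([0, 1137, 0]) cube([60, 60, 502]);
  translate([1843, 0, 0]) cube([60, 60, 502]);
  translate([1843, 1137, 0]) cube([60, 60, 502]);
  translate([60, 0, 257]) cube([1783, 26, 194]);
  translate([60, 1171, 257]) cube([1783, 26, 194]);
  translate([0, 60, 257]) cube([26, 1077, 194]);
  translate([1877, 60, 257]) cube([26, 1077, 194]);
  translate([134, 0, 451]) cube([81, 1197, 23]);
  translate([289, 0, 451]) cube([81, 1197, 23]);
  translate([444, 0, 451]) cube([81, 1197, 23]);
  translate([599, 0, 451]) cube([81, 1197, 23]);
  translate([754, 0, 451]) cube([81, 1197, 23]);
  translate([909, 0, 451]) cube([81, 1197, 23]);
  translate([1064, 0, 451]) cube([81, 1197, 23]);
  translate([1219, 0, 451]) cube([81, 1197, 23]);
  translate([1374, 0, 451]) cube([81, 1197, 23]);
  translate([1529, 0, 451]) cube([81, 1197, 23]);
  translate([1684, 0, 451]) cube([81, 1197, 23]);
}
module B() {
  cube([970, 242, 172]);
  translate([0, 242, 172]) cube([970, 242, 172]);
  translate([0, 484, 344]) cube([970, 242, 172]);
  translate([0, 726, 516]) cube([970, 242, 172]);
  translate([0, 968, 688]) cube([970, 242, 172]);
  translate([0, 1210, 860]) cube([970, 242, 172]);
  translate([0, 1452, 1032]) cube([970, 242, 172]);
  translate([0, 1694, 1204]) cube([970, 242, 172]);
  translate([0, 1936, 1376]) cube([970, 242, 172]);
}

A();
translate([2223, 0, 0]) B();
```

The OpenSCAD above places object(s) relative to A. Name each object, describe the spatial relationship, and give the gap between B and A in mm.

The staircase's nearest face is 320 mm from the bed frame's +x face.

A is a bed frame. B is a staircase. The staircase is on the floor beside the bed frame on its +x side. The gap between the staircase and the bed frame is 320 mm.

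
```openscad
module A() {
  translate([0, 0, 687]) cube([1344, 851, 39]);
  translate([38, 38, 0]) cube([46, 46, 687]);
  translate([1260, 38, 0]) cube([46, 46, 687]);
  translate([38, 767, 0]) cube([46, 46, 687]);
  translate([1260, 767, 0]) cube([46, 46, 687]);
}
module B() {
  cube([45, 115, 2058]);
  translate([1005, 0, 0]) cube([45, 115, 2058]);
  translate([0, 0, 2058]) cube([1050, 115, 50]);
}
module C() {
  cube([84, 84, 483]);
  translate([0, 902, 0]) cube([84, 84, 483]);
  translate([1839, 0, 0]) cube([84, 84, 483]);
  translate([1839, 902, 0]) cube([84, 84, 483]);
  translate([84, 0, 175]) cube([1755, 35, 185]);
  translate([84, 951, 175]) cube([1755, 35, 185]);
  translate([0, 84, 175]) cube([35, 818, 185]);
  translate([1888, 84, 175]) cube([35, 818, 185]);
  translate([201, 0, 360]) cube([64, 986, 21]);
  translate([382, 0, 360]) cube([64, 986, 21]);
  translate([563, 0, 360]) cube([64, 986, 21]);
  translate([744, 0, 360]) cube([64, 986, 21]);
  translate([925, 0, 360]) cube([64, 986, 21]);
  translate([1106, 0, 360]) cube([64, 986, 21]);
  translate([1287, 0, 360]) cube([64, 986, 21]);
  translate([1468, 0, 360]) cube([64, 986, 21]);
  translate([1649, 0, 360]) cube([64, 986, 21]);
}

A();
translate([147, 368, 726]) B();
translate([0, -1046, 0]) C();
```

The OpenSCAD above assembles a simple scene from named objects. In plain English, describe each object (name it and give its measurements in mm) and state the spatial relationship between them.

A is a table: top 1344 mm (x) × 851 mm (y), 39 mm thick, upper face at z = 726 mm, on four 46×46 mm square legs, each inset 38 mm from the nearest pair of top edges, running from z = 0 to the bottom of the top.

B is a rectangular door frame: two vertical jambs of 45×115 mm section, 2058 mm tall, with a clear opening 960 mm wide between their inner faces. A header 50 mm tall and 115 mm deep lies on top of the jambs and spans the full outside width.

C is a bed frame 1923 mm long (x) by 986 mm wide (y). Four 84×84 mm corner posts, 483 mm tall, at the corners of the footprint. Four rails of 35 mm thickness and 185 mm height run between adjacent posts with their undersides at z = 175 mm, their outer faces flush with the outside of the frame (the two x-running rails run between the posts' inner faces; the two y-running rails run between the posts' inner faces). 9 slats, each 64 mm wide (x) and 21 mm thick, lie across the top of the two x-running rails, running the full 986 mm width of the frame in y; the slats are evenly spaced along x between the inner faces of the end posts with equal gaps (rounded down to the nearest mm) at the −x end and between each pair — any rounding remainder accumulates at the +x end.

The door frame is on top of the table, centred. The bed frame is on the floor beside the table on its −y side.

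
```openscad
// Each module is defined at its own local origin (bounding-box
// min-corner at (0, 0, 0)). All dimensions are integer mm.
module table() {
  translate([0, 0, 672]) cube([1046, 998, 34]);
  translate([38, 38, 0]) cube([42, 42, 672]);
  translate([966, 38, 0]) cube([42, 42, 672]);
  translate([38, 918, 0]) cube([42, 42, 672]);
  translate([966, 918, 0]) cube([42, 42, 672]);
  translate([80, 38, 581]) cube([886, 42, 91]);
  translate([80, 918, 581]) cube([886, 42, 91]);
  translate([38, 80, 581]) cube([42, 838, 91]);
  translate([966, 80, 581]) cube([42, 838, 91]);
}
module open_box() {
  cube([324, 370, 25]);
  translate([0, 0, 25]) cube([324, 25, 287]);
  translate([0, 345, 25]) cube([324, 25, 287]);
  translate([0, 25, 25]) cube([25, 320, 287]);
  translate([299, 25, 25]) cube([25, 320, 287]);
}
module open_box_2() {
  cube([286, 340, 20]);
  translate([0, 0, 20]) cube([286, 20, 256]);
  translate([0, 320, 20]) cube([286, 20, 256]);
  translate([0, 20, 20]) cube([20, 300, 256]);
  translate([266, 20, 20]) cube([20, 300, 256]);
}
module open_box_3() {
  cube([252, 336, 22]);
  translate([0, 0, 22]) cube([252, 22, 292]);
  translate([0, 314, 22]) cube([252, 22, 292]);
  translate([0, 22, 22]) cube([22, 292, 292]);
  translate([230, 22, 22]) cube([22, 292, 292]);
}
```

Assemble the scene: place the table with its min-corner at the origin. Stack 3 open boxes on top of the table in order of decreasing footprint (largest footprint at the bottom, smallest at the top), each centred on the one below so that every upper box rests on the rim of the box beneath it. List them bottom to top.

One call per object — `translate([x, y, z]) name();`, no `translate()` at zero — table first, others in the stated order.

table();
translate([361, 314, 706]) open_box();
translate([380, 329, 1018]) open_box_2();
translate([397, 331, 1294]) open_box_3();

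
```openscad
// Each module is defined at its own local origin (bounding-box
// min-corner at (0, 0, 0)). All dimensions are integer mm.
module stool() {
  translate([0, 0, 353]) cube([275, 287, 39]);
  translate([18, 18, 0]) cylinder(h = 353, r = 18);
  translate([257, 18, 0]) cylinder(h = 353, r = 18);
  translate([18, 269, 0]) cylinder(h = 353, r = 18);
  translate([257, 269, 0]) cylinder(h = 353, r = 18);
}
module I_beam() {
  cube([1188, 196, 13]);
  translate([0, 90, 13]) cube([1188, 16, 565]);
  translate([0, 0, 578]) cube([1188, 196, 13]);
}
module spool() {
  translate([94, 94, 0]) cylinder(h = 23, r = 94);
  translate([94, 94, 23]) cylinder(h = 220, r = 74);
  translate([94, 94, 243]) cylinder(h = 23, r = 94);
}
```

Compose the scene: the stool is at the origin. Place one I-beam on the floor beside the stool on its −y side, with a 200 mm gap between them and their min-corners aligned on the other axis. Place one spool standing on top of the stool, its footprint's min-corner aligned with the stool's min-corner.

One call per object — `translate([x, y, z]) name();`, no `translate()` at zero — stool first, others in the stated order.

stool();
translate([0, -396, 0]) I_beam();
translate([0, 0, 392]) spool();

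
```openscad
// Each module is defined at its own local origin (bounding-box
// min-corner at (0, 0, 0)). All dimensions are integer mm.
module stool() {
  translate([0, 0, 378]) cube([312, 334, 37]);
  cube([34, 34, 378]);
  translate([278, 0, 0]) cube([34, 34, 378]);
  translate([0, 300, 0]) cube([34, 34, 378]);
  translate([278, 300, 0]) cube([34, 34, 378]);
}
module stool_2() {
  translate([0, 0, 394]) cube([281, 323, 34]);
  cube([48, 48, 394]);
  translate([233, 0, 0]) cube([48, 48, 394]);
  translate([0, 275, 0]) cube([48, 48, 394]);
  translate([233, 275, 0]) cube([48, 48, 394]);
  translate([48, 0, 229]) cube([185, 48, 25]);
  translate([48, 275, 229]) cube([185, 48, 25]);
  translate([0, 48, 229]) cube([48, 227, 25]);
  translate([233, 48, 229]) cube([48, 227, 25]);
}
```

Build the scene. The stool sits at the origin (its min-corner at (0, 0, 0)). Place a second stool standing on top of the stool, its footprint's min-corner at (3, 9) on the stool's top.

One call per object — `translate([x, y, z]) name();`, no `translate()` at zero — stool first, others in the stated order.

stool();
translate([3, 9, 415]) stool_2();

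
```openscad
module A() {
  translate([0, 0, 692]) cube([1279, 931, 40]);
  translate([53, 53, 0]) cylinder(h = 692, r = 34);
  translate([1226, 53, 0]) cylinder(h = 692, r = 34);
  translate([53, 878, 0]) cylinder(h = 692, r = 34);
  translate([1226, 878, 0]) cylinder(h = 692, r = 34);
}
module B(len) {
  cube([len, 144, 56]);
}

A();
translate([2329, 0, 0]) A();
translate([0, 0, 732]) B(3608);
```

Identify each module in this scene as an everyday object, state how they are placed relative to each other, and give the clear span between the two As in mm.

Second table starts at x = 2329; first ends at x = 1279; clear span = 2329 − 1279 = 1050 mm.

A is a table. B is a beam. A beam spans the tops of two tables. The clear span between the two tables is 1050 mm.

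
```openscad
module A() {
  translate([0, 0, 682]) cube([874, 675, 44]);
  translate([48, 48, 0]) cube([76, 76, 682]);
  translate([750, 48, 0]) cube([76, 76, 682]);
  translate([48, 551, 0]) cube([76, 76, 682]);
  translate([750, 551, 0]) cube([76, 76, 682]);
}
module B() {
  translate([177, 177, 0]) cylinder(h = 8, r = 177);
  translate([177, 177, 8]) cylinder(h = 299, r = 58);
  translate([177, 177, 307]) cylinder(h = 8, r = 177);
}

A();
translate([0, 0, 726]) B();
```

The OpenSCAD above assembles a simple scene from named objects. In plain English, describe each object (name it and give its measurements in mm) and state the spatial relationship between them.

A is a rectangular dining table. The top is 874×675×44 mm with its upper surface at z = 726 mm. It stands on four 76×76 mm square legs, each inset 48 mm from the nearest pair of top edges, running from the floor to the underside of the top.

B is a spool: two coaxial disc flanges of radius 177 mm and thickness 8 mm, joined by a core cylinder of radius 58 mm and height 299 mm. The lower flange rests on z = 0 and the three cylinders share a vertical axis.

The spool is on top of the table.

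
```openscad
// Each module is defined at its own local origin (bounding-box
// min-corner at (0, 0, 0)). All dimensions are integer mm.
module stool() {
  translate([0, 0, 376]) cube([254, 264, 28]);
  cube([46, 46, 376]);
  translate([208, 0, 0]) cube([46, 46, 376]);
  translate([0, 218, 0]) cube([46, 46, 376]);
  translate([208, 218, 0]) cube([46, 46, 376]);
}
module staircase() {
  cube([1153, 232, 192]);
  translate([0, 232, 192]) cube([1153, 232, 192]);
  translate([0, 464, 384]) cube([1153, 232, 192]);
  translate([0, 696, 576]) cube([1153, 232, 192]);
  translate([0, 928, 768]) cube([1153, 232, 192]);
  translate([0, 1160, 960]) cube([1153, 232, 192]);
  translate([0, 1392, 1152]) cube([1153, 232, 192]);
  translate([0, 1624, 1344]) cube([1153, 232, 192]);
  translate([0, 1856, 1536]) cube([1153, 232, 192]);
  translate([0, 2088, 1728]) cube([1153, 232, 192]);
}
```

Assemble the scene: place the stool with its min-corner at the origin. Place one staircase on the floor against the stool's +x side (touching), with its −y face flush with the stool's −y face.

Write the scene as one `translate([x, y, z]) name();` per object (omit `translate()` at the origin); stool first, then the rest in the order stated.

stool();
translate([254, 0, 0]) staircase();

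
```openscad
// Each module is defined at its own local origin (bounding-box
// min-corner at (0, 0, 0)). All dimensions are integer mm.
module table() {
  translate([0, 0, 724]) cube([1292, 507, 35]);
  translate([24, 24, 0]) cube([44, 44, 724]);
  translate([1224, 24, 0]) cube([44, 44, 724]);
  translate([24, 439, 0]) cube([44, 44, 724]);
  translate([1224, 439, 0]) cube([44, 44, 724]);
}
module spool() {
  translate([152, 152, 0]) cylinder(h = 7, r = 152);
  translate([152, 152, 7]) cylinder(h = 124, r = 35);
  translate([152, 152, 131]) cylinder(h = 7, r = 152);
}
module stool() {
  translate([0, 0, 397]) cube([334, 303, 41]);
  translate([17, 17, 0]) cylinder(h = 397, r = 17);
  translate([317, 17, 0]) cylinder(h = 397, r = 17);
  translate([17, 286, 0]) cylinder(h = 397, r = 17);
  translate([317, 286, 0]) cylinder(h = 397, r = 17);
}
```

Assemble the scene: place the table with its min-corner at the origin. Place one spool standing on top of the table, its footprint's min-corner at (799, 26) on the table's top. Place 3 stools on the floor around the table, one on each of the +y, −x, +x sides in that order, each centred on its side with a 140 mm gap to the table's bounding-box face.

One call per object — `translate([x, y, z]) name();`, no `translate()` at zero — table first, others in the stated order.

table();
translate([799, 26, 759]) spool();
translate([479, 647, 0]) stool();
translate([-474, 102, 0]) stool();
translate([1432, 102, 0]) stool();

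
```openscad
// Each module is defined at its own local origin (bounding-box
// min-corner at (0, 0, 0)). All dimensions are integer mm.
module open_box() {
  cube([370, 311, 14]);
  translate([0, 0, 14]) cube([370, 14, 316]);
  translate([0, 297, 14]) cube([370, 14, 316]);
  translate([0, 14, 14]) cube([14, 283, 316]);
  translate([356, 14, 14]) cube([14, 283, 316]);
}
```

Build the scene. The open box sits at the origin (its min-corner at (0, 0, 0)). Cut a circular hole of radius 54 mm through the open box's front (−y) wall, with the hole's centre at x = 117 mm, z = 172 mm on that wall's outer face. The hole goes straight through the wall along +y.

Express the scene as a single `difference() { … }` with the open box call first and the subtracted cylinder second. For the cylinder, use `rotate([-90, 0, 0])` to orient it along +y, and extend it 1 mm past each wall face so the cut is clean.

difference() {
  open_box();
  translate([117, -1, 172]) rotate([-90, 0, 0]) cylinder(h = 16, r = 54);
}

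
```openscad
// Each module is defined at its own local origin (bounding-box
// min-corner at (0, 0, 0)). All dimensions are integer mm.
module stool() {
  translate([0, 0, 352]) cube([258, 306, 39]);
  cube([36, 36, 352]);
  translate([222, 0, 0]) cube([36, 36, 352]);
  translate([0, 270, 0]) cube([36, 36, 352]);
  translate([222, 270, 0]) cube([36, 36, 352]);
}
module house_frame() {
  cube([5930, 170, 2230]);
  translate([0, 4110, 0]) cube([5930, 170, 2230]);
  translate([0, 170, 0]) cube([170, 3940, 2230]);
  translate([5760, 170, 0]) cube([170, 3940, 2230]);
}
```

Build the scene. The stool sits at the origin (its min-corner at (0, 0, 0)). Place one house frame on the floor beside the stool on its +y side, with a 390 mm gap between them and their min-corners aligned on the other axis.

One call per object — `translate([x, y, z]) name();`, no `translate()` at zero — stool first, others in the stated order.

stool();
translate([0, 696, 0]) house_frame();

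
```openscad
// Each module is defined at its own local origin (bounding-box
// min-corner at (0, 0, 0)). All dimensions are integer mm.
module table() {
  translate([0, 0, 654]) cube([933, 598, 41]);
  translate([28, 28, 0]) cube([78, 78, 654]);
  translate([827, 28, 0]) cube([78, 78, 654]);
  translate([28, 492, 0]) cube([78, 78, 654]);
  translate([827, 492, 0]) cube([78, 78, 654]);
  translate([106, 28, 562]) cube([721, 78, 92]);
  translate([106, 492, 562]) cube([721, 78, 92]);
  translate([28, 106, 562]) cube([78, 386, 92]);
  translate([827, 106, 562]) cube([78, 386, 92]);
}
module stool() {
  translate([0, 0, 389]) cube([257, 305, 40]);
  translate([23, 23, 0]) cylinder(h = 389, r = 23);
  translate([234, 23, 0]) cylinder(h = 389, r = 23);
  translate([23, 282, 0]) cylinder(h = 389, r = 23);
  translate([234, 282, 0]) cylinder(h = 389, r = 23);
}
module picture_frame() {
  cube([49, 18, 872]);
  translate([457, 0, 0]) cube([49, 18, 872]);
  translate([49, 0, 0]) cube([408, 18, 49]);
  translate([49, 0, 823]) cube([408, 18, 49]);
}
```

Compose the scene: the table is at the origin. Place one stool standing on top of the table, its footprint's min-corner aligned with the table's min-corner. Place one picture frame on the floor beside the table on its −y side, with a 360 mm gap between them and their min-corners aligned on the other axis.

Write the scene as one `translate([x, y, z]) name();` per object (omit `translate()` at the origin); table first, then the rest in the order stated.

table();
translate([0, 0, 695]) stool();
translate([0, -378, 0]) picture_frame();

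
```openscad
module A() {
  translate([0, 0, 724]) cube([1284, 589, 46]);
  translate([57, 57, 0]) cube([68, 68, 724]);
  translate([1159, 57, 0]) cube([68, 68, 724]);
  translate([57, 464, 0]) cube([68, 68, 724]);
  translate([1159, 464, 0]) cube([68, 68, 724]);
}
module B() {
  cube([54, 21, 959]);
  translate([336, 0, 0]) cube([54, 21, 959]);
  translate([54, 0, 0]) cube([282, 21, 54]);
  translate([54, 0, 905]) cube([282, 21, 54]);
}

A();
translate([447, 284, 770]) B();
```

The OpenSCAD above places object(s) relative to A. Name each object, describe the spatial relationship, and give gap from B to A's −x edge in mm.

A is a table. B is a picture frame. The picture frame is on top of the table, centred. The gap from the picture frame to the table's −x edge is 447 mm.

The picture frame's min-x is at 447; the table's min-x is 0; gap = 447 mm.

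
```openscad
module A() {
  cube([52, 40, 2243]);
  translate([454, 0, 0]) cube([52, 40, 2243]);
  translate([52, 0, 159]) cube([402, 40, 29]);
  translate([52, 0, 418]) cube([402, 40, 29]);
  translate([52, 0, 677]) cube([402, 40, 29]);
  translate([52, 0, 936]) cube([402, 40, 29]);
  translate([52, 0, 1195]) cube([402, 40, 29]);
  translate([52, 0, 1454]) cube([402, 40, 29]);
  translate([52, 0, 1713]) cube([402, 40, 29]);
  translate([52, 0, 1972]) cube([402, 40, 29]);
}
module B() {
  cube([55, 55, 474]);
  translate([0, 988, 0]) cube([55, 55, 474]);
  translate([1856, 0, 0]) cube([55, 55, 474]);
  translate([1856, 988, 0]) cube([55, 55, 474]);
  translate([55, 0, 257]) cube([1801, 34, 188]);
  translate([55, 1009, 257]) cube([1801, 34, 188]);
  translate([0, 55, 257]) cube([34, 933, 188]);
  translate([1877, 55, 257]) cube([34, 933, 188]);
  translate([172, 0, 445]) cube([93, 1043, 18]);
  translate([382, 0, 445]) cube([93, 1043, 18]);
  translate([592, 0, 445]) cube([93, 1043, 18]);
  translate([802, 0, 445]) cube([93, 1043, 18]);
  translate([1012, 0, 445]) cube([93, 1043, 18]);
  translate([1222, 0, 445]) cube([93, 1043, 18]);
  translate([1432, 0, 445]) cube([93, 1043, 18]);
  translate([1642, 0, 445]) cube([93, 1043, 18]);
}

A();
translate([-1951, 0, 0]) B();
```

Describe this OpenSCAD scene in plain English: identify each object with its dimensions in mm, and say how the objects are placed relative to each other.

A is a straight ladder. Two 52×40 mm vertical rails, 2243 mm tall, stand 506 mm apart (outside-to-outside) with their front faces coplanar on the −y side. 8 rungs, each 40 mm deep and 29 mm tall, span between the inner faces of the rails, front faces flush with the rails. The lowest rung's underside is at z = 159 mm and rungs are spaced 259 mm apart (underside to underside).

B is a bed frame 1911 mm long (x) by 1043 mm wide (y). Four 55×55 mm corner posts, 474 mm tall, at the corners of the footprint. Four rails of 34 mm thickness and 188 mm height run between adjacent posts with their undersides at z = 257 mm, their outer faces flush with the outside of the frame (the two x-running rails run between the posts' inner faces; the two y-running rails run between the posts' inner faces). 8 slats, each 93 mm wide (x) and 18 mm thick, lie across the top of the two x-running rails, running the full 1043 mm width of the frame in y; the slats are evenly spaced along x between the inner faces of the end posts with equal gaps (rounded down to the nearest mm) at the −x end and between each pair — any rounding remainder accumulates at the +x end.

The bed frame is on the floor beside the ladder on its −x side.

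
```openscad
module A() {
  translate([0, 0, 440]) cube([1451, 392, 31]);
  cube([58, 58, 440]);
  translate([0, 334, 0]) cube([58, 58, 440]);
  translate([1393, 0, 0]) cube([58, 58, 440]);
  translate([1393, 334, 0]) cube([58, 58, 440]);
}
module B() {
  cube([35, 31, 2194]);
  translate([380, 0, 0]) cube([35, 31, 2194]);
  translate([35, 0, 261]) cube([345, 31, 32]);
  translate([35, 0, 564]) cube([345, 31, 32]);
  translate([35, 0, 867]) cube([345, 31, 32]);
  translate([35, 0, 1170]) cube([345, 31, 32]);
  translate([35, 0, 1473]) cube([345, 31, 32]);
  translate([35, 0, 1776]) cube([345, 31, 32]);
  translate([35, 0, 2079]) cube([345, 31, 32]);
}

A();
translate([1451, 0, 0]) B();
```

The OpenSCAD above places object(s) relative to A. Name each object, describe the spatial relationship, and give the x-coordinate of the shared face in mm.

The bench's +x face and the ladder's −x face are both at x = 1451 mm.

A is a bench. B is a ladder. The ladder is against the bench's +x side, with their −y faces flush. The x-coordinate of the shared face is 1451 mm.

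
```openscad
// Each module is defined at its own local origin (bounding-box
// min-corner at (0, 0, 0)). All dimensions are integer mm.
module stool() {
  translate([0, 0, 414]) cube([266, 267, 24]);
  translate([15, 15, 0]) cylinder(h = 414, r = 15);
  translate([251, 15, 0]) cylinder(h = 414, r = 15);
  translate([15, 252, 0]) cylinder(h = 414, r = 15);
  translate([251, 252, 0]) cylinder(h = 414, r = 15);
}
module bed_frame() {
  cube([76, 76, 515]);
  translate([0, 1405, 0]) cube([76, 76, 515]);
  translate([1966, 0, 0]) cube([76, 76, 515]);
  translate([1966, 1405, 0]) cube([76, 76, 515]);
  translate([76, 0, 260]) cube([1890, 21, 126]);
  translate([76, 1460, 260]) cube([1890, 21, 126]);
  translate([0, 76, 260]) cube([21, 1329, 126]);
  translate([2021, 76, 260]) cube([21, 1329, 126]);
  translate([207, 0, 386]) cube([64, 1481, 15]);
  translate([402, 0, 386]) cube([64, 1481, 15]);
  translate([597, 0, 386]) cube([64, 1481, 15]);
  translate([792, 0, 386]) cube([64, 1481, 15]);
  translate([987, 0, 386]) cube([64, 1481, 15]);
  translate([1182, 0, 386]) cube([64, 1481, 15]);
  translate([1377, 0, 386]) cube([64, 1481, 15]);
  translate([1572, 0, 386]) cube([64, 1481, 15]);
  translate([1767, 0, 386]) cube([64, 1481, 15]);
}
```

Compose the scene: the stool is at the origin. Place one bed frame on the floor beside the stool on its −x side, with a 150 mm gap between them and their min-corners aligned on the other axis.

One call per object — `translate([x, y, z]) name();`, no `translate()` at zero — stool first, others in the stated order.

stool();
translate([-2192, 0, 0]) bed_frame();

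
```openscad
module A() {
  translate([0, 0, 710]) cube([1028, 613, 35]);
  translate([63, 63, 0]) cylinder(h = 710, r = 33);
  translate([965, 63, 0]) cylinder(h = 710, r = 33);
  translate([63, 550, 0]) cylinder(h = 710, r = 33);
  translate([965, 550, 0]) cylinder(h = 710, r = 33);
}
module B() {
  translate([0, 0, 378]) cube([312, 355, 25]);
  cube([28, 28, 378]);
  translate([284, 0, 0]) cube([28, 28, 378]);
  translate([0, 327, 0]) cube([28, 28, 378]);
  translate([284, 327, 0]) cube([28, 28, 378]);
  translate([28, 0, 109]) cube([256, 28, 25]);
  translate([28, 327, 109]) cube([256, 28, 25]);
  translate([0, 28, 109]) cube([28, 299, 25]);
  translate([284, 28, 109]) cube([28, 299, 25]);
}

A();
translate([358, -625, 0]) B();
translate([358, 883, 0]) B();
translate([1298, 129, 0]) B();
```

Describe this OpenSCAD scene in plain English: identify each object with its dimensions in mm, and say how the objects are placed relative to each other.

A is a rectangular dining table. The top is 1028×613×35 mm with its upper surface at z = 745 mm. It stands on four round legs of 66 mm diameter, each leg's bounding box inset 30 mm from the nearest pair of top edges, running from the floor to the underside of the top.

B is a four-legged stool. The seat is a 312×355×25 mm slab whose top surface is at z = 403 mm; four square legs, each 28×28 mm in cross-section, run from the floor (z = 0) to the underside of the seat, each flush with a corner of the seat. Four stretchers, 28 mm wide and 25 mm tall, connect adjacent legs with their undersides at z = 109 mm, each running between the inner faces of the legs it joins and aligned with the legs' outer faces on the other axis.

Three stools sit around the table at the −y, +y, +x sides.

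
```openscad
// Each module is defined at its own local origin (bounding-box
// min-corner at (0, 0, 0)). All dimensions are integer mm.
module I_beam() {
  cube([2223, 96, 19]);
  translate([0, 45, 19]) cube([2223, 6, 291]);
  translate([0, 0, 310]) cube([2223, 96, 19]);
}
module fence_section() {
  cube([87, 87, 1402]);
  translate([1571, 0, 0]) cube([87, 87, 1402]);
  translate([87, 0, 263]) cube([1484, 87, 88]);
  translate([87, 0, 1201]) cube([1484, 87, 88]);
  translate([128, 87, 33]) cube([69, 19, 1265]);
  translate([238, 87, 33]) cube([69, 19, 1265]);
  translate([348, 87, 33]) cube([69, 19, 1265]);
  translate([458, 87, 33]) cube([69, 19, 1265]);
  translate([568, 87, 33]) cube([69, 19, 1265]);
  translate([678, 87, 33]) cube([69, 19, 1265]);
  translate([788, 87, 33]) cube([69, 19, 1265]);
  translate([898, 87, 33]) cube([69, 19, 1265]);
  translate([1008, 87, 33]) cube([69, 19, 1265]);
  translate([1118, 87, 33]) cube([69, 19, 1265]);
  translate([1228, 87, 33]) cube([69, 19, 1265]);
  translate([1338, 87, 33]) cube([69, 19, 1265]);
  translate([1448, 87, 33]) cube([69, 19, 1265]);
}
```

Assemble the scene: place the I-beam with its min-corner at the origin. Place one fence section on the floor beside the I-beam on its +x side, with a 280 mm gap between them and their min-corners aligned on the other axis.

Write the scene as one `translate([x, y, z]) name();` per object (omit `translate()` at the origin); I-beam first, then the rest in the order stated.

I_beam();
translate([2503, 0, 0]) fence_section();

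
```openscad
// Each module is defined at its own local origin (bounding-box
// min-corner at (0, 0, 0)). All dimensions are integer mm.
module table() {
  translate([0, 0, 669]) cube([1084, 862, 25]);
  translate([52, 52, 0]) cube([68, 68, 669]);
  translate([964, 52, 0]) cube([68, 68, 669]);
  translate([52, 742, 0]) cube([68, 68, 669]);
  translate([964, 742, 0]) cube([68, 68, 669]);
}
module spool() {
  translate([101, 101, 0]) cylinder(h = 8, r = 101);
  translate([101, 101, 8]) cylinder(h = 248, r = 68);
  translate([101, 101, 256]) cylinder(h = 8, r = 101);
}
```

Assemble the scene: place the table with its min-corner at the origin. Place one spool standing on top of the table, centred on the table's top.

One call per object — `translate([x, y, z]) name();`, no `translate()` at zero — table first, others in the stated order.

table();
translate([441, 330, 694]) spool();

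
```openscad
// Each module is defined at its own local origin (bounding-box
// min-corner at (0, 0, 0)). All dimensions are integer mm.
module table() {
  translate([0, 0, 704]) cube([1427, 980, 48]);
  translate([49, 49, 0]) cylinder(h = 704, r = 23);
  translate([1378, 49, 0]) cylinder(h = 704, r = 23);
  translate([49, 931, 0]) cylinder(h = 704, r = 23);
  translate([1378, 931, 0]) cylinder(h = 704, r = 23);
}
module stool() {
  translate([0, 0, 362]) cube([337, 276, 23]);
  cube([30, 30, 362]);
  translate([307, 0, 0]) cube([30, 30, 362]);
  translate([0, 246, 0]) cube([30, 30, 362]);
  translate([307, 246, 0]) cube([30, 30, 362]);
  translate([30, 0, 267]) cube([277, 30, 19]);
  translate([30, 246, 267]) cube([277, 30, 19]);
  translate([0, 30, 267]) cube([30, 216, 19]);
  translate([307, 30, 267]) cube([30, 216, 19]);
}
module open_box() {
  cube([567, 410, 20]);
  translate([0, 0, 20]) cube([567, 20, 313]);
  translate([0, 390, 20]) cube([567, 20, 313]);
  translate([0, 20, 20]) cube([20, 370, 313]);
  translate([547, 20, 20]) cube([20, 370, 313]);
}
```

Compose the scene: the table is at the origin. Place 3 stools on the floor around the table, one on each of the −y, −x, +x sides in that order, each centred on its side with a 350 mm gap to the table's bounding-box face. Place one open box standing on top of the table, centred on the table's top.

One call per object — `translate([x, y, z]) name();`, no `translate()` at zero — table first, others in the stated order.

table();
translate([545, -626, 0]) stool();
translate([-687, 352, 0]) stool();
translate([1777, 352, 0]) stool();
translate([430, 285, 752]) open_box();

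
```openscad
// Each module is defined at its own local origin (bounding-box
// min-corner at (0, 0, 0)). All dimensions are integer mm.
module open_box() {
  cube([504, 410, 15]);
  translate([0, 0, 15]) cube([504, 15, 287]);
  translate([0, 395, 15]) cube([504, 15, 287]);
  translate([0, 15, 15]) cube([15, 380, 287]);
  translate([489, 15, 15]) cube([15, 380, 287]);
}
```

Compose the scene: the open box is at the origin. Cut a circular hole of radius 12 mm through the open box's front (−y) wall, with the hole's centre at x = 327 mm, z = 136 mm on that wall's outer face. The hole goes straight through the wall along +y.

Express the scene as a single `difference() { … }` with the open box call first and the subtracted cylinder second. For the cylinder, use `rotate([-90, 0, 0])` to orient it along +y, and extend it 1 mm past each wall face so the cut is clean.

difference() {
  open_box();
  translate([327, -1, 136]) rotate([-90, 0, 0]) cylinder(h = 17, r = 12);
}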